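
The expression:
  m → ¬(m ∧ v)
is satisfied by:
  {m: False, v: False}
  {v: True, m: False}
  {m: True, v: False}


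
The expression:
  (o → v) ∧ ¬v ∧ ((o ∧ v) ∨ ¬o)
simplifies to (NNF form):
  ¬o ∧ ¬v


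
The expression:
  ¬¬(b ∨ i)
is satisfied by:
  {i: True, b: True}
  {i: True, b: False}
  {b: True, i: False}


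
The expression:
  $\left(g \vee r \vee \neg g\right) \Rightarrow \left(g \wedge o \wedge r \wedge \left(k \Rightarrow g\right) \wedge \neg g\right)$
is never true.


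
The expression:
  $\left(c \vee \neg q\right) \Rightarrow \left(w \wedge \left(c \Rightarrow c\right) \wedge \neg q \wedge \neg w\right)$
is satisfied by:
  {q: True, c: False}


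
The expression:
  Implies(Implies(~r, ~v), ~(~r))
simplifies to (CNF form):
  r | v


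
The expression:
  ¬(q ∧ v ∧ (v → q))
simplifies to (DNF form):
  ¬q ∨ ¬v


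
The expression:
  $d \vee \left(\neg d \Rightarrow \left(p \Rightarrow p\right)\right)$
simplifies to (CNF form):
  $\text{True}$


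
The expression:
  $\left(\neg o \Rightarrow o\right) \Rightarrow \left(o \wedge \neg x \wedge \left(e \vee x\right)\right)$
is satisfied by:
  {e: True, x: False, o: False}
  {x: False, o: False, e: False}
  {e: True, x: True, o: False}
  {x: True, e: False, o: False}
  {o: True, e: True, x: False}


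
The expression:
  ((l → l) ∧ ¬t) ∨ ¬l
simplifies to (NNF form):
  ¬l ∨ ¬t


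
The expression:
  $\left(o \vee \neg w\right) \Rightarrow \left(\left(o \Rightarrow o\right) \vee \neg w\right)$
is always true.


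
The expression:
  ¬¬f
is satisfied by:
  {f: True}


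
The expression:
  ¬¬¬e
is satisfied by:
  {e: False}


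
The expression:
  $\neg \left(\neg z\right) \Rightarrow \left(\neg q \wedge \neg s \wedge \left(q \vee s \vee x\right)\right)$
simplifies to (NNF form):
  $\left(x \wedge \neg q \wedge \neg s\right) \vee \neg z$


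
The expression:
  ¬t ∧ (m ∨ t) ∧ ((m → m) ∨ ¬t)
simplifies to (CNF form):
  m ∧ ¬t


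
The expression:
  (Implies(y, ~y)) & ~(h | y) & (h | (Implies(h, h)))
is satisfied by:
  {y: False, h: False}


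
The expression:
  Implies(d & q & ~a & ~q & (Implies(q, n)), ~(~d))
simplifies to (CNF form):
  True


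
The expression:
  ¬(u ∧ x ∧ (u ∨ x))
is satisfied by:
  {u: False, x: False}
  {x: True, u: False}
  {u: True, x: False}


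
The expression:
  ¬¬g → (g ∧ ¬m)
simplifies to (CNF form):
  ¬g ∨ ¬m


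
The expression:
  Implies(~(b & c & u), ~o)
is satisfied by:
  {c: True, u: True, b: True, o: False}
  {c: True, u: True, b: False, o: False}
  {c: True, b: True, u: False, o: False}
  {c: True, b: False, u: False, o: False}
  {u: True, b: True, c: False, o: False}
  {u: True, c: False, b: False, o: False}
  {u: False, b: True, c: False, o: False}
  {u: False, c: False, b: False, o: False}
  {c: True, o: True, u: True, b: True}


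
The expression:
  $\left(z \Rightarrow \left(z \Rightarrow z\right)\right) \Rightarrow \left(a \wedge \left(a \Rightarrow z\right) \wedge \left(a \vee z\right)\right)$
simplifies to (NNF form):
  $a \wedge z$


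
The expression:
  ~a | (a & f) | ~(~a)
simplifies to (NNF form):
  True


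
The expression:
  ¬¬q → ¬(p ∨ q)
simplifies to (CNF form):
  ¬q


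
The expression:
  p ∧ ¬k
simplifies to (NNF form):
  p ∧ ¬k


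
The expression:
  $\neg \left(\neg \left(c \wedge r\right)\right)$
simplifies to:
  $c \wedge r$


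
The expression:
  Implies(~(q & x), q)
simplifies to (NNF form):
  q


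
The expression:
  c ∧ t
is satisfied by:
  {t: True, c: True}


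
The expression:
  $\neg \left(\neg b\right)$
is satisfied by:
  {b: True}


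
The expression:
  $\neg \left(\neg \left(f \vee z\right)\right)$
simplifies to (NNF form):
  $f \vee z$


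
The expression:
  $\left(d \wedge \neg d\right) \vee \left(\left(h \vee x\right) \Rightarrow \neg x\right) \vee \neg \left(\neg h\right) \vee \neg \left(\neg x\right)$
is always true.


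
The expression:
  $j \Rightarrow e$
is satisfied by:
  {e: True, j: False}
  {j: False, e: False}
  {j: True, e: True}


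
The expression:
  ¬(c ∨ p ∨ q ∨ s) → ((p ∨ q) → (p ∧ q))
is always true.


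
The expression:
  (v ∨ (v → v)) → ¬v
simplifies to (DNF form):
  ¬v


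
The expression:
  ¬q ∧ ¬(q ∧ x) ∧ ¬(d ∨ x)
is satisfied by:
  {q: False, d: False, x: False}


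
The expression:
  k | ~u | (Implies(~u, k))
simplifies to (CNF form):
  True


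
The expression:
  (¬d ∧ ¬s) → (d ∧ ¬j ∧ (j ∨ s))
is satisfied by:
  {d: True, s: True}
  {d: True, s: False}
  {s: True, d: False}


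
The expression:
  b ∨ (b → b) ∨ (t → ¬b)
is always true.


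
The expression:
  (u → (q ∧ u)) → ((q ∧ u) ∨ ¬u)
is always true.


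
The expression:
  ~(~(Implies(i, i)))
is always true.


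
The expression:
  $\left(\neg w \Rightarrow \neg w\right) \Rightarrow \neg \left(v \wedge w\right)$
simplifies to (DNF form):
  $\neg v \vee \neg w$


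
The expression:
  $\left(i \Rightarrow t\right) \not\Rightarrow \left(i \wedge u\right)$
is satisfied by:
  {t: True, u: False, i: False}
  {u: False, i: False, t: False}
  {t: True, u: True, i: False}
  {u: True, t: False, i: False}
  {i: True, t: True, u: False}


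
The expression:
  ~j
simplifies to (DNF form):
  ~j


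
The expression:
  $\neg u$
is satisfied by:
  {u: False}


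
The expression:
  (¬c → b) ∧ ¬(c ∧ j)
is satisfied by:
  {b: True, c: False, j: False}
  {j: True, b: True, c: False}
  {b: True, c: True, j: False}
  {c: True, j: False, b: False}


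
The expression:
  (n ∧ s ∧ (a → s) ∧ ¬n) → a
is always true.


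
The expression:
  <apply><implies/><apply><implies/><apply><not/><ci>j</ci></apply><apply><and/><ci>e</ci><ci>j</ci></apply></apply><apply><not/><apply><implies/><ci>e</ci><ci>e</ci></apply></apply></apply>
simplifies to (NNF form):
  <apply><not/><ci>j</ci></apply>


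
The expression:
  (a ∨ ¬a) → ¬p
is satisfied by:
  {p: False}


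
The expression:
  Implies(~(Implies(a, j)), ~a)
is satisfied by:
  {j: True, a: False}
  {a: False, j: False}
  {a: True, j: True}


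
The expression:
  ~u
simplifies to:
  ~u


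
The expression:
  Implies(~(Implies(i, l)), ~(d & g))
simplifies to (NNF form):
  l | ~d | ~g | ~i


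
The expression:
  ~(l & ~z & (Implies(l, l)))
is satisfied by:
  {z: True, l: False}
  {l: False, z: False}
  {l: True, z: True}


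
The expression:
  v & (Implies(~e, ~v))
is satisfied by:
  {e: True, v: True}


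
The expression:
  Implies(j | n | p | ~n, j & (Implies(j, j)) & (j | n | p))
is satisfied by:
  {j: True}


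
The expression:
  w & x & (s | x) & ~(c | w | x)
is never true.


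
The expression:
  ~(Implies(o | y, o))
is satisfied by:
  {y: True, o: False}


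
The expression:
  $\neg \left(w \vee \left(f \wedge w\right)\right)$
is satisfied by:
  {w: False}


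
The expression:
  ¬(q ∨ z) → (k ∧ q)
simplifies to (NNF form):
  q ∨ z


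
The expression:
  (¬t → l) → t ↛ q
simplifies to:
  (t ∧ ¬q) ∨ (¬l ∧ ¬t)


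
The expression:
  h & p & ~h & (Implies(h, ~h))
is never true.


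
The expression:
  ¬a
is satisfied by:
  {a: False}


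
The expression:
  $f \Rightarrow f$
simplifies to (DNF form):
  $\text{True}$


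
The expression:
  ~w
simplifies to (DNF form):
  ~w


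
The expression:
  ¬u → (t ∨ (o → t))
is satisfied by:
  {t: True, u: True, o: False}
  {t: True, o: False, u: False}
  {u: True, o: False, t: False}
  {u: False, o: False, t: False}
  {t: True, u: True, o: True}
  {t: True, o: True, u: False}
  {u: True, o: True, t: False}


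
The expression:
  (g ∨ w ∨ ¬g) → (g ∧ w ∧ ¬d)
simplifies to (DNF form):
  g ∧ w ∧ ¬d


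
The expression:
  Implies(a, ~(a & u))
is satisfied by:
  {u: False, a: False}
  {a: True, u: False}
  {u: True, a: False}


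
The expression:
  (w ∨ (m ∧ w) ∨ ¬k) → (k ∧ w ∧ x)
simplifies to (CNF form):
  k ∧ (x ∨ ¬w)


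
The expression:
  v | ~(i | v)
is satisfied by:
  {v: True, i: False}
  {i: False, v: False}
  {i: True, v: True}


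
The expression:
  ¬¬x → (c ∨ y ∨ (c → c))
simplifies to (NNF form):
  True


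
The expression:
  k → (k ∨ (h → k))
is always true.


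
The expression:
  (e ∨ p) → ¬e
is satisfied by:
  {e: False}


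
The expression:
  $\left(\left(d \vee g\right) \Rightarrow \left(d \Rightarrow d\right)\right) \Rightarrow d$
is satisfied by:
  {d: True}


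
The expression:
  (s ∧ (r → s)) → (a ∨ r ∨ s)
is always true.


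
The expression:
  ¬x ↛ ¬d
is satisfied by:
  {d: True, x: False}


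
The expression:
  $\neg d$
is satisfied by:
  {d: False}


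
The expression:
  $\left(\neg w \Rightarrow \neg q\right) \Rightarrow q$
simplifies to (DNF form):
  $q$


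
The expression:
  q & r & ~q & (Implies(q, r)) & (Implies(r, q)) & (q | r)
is never true.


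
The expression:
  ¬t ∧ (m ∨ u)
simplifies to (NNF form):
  ¬t ∧ (m ∨ u)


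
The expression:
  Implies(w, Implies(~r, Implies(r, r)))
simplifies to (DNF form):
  True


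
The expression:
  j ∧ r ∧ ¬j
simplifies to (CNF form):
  False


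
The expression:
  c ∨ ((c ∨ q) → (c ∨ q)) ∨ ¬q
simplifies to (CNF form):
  True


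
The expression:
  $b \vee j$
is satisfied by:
  {b: True, j: True}
  {b: True, j: False}
  {j: True, b: False}


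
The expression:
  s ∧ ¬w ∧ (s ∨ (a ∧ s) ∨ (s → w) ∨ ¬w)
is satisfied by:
  {s: True, w: False}


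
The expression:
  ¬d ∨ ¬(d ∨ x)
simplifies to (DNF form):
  ¬d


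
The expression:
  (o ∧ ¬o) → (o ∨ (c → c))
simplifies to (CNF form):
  True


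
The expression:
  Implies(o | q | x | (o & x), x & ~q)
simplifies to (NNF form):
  ~q & (x | ~o)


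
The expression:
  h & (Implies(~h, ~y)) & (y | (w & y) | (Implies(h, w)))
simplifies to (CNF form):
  h & (w | y)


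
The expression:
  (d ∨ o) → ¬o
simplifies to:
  ¬o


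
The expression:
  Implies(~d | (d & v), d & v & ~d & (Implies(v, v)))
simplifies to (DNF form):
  d & ~v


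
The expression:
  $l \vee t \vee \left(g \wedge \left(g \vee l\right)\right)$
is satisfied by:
  {t: True, l: True, g: True}
  {t: True, l: True, g: False}
  {t: True, g: True, l: False}
  {t: True, g: False, l: False}
  {l: True, g: True, t: False}
  {l: True, g: False, t: False}
  {g: True, l: False, t: False}


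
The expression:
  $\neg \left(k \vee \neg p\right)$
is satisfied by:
  {p: True, k: False}


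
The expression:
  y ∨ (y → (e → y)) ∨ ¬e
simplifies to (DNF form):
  True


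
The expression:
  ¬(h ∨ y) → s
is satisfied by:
  {s: True, y: True, h: True}
  {s: True, y: True, h: False}
  {s: True, h: True, y: False}
  {s: True, h: False, y: False}
  {y: True, h: True, s: False}
  {y: True, h: False, s: False}
  {h: True, y: False, s: False}


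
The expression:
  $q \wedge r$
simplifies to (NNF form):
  $q \wedge r$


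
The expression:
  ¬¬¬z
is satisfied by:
  {z: False}


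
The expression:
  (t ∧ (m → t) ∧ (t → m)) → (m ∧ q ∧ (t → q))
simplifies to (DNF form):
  q ∨ ¬m ∨ ¬t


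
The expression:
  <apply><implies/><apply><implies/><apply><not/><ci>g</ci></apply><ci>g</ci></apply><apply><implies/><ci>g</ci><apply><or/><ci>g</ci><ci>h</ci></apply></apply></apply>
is always true.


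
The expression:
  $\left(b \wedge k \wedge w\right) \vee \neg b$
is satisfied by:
  {w: True, k: True, b: False}
  {w: True, k: False, b: False}
  {k: True, w: False, b: False}
  {w: False, k: False, b: False}
  {b: True, w: True, k: True}


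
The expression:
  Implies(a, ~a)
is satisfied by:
  {a: False}


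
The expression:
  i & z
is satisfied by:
  {z: True, i: True}


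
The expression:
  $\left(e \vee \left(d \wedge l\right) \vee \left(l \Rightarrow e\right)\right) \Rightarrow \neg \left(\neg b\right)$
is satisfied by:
  {b: True, l: True, d: False, e: False}
  {b: True, l: False, d: False, e: False}
  {b: True, e: True, l: True, d: False}
  {b: True, e: True, l: False, d: False}
  {b: True, d: True, l: True, e: False}
  {b: True, d: True, l: False, e: False}
  {b: True, d: True, e: True, l: True}
  {b: True, d: True, e: True, l: False}
  {l: True, b: False, d: False, e: False}


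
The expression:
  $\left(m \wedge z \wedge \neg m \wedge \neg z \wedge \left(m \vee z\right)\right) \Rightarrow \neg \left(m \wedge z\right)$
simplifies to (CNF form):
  $\text{True}$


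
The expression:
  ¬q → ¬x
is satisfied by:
  {q: True, x: False}
  {x: False, q: False}
  {x: True, q: True}


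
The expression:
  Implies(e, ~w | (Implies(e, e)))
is always true.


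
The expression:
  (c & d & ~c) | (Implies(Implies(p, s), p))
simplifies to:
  p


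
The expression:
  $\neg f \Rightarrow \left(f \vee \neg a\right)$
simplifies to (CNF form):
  $f \vee \neg a$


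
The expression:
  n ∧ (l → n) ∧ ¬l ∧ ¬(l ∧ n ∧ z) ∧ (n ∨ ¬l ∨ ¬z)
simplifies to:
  n ∧ ¬l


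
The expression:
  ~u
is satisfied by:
  {u: False}


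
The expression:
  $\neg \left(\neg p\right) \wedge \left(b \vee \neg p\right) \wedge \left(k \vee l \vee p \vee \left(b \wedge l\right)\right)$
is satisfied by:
  {p: True, b: True}


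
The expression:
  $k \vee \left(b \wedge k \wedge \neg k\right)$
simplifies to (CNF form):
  $k$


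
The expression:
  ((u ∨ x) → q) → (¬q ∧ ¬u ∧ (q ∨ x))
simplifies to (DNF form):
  (u ∧ ¬q) ∨ (x ∧ ¬q)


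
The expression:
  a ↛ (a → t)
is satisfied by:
  {a: True, t: False}


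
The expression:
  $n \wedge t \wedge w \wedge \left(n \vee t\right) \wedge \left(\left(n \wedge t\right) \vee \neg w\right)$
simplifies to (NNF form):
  $n \wedge t \wedge w$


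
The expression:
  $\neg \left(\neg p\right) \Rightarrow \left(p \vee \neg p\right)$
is always true.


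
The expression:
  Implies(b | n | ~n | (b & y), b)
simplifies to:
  b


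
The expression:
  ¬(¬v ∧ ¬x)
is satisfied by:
  {x: True, v: True}
  {x: True, v: False}
  {v: True, x: False}


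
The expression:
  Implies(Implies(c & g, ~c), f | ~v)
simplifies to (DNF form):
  f | ~v | (c & g)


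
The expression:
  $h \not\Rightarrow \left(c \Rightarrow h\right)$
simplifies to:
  $\text{False}$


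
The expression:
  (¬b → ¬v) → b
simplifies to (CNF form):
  b ∨ v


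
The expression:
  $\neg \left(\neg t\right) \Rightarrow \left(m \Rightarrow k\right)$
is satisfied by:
  {k: True, m: False, t: False}
  {m: False, t: False, k: False}
  {k: True, t: True, m: False}
  {t: True, m: False, k: False}
  {k: True, m: True, t: False}
  {m: True, k: False, t: False}
  {k: True, t: True, m: True}


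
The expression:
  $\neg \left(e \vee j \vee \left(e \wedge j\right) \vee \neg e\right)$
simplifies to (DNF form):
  $\text{False}$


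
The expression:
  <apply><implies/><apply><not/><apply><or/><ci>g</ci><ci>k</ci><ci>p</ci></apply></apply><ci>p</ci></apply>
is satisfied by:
  {k: True, g: True, p: True}
  {k: True, g: True, p: False}
  {k: True, p: True, g: False}
  {k: True, p: False, g: False}
  {g: True, p: True, k: False}
  {g: True, p: False, k: False}
  {p: True, g: False, k: False}


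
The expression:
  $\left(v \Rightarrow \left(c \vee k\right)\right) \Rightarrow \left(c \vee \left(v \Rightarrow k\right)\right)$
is always true.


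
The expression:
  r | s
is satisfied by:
  {r: True, s: True}
  {r: True, s: False}
  {s: True, r: False}


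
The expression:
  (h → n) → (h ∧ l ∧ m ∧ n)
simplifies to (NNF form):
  h ∧ (l ∨ ¬n) ∧ (m ∨ ¬n)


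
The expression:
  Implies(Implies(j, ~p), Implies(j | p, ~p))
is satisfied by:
  {j: True, p: False}
  {p: False, j: False}
  {p: True, j: True}


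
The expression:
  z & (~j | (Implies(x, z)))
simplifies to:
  z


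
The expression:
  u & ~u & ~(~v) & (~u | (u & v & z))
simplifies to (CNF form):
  False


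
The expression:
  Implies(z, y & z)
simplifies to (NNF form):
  y | ~z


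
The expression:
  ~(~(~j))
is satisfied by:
  {j: False}


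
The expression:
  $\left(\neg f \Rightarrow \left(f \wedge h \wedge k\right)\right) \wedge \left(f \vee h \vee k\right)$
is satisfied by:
  {f: True}


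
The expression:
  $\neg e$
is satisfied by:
  {e: False}


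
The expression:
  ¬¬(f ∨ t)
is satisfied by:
  {t: True, f: True}
  {t: True, f: False}
  {f: True, t: False}


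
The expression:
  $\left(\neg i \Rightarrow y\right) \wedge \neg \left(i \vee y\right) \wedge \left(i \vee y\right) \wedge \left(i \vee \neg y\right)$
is never true.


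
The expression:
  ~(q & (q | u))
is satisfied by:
  {q: False}


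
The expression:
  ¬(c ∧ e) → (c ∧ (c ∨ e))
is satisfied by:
  {c: True}


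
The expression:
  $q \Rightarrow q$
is always true.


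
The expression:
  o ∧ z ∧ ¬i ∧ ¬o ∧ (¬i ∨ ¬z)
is never true.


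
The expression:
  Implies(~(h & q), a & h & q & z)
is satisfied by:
  {h: True, q: True}


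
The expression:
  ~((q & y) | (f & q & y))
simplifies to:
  ~q | ~y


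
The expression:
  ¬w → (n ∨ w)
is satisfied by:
  {n: True, w: True}
  {n: True, w: False}
  {w: True, n: False}


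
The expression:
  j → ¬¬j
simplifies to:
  True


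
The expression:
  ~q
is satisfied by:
  {q: False}


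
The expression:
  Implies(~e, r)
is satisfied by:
  {r: True, e: True}
  {r: True, e: False}
  {e: True, r: False}


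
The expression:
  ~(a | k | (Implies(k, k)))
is never true.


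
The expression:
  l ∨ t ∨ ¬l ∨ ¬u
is always true.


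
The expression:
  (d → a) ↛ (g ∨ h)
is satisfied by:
  {a: True, g: False, h: False, d: False}
  {a: False, g: False, h: False, d: False}
  {a: True, d: True, g: False, h: False}


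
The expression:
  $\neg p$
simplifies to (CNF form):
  $\neg p$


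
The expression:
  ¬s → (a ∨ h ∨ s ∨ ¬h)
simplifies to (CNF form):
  True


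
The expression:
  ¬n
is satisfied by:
  {n: False}


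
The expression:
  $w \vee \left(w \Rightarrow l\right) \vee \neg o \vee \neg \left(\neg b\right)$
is always true.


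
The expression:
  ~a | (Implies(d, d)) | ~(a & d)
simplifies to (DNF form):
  True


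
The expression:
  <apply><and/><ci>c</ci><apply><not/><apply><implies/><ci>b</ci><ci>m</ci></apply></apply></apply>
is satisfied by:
  {c: True, b: True, m: False}


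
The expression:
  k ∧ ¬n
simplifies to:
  k ∧ ¬n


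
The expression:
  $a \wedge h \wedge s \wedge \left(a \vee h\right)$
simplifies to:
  $a \wedge h \wedge s$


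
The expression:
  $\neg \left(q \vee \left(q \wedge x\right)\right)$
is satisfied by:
  {q: False}


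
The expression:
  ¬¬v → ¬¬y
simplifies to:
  y ∨ ¬v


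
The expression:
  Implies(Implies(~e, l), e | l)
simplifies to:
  True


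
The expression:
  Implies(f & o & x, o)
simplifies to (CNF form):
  True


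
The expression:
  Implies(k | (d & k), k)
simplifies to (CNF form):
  True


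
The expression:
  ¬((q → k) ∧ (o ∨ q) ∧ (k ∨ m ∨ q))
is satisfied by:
  {m: False, q: False, k: False, o: False}
  {o: True, m: False, q: False, k: False}
  {q: True, o: False, m: False, k: False}
  {o: True, q: True, m: False, k: False}
  {m: True, o: False, q: False, k: False}
  {q: True, m: True, o: False, k: False}
  {o: True, q: True, m: True, k: False}
  {k: True, o: False, m: False, q: False}
  {k: True, m: True, o: False, q: False}


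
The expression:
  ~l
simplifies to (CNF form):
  ~l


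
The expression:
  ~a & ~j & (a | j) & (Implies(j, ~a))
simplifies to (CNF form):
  False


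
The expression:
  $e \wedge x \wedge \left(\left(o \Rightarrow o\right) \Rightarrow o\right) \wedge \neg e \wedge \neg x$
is never true.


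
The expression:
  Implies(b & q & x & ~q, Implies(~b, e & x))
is always true.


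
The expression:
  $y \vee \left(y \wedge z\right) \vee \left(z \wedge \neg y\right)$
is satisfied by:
  {y: True, z: True}
  {y: True, z: False}
  {z: True, y: False}


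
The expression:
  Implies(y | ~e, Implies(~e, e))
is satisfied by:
  {e: True}


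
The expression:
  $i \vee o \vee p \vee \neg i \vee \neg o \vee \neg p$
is always true.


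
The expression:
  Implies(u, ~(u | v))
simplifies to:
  ~u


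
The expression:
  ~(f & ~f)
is always true.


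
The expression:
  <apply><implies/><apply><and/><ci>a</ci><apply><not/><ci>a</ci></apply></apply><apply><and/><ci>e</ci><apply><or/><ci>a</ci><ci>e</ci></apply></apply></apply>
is always true.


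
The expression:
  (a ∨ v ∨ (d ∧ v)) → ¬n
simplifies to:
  (¬a ∧ ¬v) ∨ ¬n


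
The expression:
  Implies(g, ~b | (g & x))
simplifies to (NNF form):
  x | ~b | ~g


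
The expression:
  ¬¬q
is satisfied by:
  {q: True}


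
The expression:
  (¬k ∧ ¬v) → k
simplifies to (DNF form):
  k ∨ v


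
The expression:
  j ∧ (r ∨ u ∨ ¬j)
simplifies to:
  j ∧ (r ∨ u)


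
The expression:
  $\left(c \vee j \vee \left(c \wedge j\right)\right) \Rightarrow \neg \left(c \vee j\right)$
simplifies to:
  $\neg c \wedge \neg j$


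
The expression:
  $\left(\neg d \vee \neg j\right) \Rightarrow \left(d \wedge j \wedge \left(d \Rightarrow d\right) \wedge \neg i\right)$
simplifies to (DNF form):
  $d \wedge j$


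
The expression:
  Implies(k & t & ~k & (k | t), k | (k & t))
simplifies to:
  True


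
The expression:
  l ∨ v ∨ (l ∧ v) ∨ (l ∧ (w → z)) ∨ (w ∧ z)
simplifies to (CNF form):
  (l ∨ v ∨ w) ∧ (l ∨ v ∨ z)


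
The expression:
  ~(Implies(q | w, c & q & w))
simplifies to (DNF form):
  (q & ~w) | (w & ~c) | (w & ~q)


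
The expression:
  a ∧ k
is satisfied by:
  {a: True, k: True}


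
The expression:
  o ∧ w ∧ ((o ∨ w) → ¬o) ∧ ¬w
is never true.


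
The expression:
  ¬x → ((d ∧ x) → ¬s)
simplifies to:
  True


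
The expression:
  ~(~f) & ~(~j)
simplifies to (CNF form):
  f & j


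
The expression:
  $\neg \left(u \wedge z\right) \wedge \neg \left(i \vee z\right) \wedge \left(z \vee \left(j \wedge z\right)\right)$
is never true.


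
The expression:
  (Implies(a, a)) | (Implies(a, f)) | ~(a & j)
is always true.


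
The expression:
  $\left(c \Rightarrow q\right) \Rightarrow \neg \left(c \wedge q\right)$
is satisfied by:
  {c: False, q: False}
  {q: True, c: False}
  {c: True, q: False}


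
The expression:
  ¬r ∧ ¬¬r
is never true.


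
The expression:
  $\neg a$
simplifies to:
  $\neg a$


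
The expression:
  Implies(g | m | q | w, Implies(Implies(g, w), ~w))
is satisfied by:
  {w: False}


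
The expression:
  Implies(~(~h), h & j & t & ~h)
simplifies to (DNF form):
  ~h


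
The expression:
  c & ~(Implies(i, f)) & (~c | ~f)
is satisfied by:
  {c: True, i: True, f: False}


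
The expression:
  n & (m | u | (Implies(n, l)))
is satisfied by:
  {m: True, l: True, u: True, n: True}
  {m: True, l: True, n: True, u: False}
  {m: True, u: True, n: True, l: False}
  {m: True, n: True, u: False, l: False}
  {l: True, n: True, u: True, m: False}
  {l: True, n: True, u: False, m: False}
  {n: True, u: True, l: False, m: False}


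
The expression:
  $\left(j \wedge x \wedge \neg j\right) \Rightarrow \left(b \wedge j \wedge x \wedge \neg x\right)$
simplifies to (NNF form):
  $\text{True}$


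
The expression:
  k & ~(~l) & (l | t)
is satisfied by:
  {k: True, l: True}


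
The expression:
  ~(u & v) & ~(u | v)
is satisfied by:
  {u: False, v: False}


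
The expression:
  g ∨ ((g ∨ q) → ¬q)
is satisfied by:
  {g: True, q: False}
  {q: False, g: False}
  {q: True, g: True}


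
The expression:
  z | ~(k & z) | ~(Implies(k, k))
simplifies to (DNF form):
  True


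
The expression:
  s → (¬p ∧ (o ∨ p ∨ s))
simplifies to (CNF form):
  ¬p ∨ ¬s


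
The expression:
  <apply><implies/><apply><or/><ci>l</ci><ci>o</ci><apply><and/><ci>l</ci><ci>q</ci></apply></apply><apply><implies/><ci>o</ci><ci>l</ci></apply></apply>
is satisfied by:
  {l: True, o: False}
  {o: False, l: False}
  {o: True, l: True}


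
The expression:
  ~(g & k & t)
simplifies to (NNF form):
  ~g | ~k | ~t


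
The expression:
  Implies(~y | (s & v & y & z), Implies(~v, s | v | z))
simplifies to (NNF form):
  s | v | y | z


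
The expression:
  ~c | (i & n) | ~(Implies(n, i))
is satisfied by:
  {n: True, c: False}
  {c: False, n: False}
  {c: True, n: True}


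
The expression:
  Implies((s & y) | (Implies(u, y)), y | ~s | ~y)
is always true.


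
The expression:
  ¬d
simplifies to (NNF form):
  ¬d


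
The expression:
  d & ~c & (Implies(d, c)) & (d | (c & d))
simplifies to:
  False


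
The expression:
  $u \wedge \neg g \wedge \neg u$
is never true.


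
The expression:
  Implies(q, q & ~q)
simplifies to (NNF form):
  ~q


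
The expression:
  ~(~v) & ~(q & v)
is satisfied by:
  {v: True, q: False}


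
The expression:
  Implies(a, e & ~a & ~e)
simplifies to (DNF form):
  ~a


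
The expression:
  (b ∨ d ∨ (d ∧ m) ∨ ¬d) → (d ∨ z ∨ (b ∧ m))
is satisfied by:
  {d: True, z: True, m: True, b: True}
  {d: True, z: True, m: True, b: False}
  {d: True, z: True, b: True, m: False}
  {d: True, z: True, b: False, m: False}
  {d: True, m: True, b: True, z: False}
  {d: True, m: True, b: False, z: False}
  {d: True, m: False, b: True, z: False}
  {d: True, m: False, b: False, z: False}
  {z: True, m: True, b: True, d: False}
  {z: True, m: True, b: False, d: False}
  {z: True, b: True, m: False, d: False}
  {z: True, b: False, m: False, d: False}
  {m: True, b: True, z: False, d: False}


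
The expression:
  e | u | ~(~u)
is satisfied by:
  {e: True, u: True}
  {e: True, u: False}
  {u: True, e: False}


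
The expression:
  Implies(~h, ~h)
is always true.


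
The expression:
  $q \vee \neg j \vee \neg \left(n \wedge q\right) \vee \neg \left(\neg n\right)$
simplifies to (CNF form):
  $\text{True}$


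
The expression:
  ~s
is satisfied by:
  {s: False}


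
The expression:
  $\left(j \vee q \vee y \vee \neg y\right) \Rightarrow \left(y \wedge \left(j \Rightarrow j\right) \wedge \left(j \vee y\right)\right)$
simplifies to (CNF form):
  $y$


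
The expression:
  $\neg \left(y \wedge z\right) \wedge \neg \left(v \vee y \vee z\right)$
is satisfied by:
  {v: False, z: False, y: False}


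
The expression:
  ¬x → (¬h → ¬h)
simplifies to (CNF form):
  True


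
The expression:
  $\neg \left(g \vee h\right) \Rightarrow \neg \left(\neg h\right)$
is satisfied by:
  {g: True, h: True}
  {g: True, h: False}
  {h: True, g: False}


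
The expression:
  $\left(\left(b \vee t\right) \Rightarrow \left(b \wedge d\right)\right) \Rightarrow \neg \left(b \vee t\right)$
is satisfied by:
  {d: False, b: False}
  {b: True, d: False}
  {d: True, b: False}


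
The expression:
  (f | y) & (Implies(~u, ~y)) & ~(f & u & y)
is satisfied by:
  {f: True, u: True, y: False}
  {f: True, u: False, y: False}
  {y: True, u: True, f: False}


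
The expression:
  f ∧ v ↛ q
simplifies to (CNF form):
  f ∧ v ∧ ¬q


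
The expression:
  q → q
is always true.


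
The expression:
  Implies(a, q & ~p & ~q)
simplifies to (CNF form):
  ~a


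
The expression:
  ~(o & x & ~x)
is always true.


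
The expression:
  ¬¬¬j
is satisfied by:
  {j: False}


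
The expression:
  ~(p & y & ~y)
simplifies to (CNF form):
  True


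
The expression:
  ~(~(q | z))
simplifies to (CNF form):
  q | z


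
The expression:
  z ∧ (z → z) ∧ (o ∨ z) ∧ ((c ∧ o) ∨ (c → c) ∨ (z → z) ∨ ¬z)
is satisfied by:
  {z: True}


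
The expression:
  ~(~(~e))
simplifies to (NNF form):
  ~e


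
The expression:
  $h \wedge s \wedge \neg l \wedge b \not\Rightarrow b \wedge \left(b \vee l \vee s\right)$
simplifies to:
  $\text{False}$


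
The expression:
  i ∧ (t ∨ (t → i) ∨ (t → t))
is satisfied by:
  {i: True}


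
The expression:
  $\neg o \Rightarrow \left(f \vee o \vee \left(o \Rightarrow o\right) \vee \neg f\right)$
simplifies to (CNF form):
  $\text{True}$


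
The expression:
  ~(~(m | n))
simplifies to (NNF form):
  m | n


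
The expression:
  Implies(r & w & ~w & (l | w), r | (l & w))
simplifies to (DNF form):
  True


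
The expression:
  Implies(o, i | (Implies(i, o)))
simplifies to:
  True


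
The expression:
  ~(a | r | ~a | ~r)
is never true.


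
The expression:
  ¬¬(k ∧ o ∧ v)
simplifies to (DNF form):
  k ∧ o ∧ v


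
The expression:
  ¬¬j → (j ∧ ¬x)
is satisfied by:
  {x: False, j: False}
  {j: True, x: False}
  {x: True, j: False}


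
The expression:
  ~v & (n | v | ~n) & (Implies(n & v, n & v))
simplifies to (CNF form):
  ~v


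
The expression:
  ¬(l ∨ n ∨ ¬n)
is never true.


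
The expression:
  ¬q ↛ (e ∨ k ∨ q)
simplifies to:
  ¬e ∧ ¬k ∧ ¬q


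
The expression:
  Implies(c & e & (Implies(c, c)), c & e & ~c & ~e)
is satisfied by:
  {c: False, e: False}
  {e: True, c: False}
  {c: True, e: False}


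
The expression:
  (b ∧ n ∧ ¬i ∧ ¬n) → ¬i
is always true.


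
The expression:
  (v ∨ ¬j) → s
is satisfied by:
  {s: True, j: True, v: False}
  {s: True, j: False, v: False}
  {v: True, s: True, j: True}
  {v: True, s: True, j: False}
  {j: True, v: False, s: False}


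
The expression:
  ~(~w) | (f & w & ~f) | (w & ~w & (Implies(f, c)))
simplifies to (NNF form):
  w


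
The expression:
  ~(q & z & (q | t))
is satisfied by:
  {q: False, z: False}
  {z: True, q: False}
  {q: True, z: False}


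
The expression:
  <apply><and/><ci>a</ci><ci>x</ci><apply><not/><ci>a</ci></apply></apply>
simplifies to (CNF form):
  <false/>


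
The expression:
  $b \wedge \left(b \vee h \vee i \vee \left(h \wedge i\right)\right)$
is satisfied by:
  {b: True}


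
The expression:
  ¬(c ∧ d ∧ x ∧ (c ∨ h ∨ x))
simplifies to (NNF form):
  ¬c ∨ ¬d ∨ ¬x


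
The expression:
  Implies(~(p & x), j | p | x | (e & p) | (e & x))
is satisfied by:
  {x: True, p: True, j: True}
  {x: True, p: True, j: False}
  {x: True, j: True, p: False}
  {x: True, j: False, p: False}
  {p: True, j: True, x: False}
  {p: True, j: False, x: False}
  {j: True, p: False, x: False}


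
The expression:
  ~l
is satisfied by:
  {l: False}


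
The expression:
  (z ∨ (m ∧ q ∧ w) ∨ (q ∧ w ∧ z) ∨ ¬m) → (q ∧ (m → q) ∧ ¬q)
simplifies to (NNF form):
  m ∧ ¬z ∧ (¬q ∨ ¬w)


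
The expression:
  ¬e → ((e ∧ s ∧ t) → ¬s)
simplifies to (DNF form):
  True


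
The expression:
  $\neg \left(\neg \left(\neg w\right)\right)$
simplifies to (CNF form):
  $\neg w$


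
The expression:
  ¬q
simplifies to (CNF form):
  ¬q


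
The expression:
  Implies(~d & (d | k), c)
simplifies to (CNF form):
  c | d | ~k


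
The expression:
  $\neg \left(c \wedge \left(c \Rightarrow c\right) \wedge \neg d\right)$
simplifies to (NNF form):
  $d \vee \neg c$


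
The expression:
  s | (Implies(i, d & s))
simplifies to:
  s | ~i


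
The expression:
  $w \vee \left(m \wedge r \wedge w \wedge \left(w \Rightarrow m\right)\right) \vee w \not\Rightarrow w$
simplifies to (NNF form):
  $w$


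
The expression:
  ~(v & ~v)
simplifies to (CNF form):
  True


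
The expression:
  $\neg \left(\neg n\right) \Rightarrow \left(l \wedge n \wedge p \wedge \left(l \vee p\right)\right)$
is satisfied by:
  {p: True, l: True, n: False}
  {p: True, l: False, n: False}
  {l: True, p: False, n: False}
  {p: False, l: False, n: False}
  {n: True, p: True, l: True}


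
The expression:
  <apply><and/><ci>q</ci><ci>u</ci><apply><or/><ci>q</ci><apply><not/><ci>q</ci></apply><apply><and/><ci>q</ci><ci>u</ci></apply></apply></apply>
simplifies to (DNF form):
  <apply><and/><ci>q</ci><ci>u</ci></apply>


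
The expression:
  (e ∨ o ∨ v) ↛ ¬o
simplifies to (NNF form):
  o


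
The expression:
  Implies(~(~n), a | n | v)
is always true.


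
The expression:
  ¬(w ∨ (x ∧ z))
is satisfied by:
  {w: False, z: False, x: False}
  {x: True, w: False, z: False}
  {z: True, w: False, x: False}


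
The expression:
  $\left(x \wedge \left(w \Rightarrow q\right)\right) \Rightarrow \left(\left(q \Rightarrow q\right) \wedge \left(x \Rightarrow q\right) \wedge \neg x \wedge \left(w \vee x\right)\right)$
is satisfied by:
  {w: True, q: False, x: False}
  {q: False, x: False, w: False}
  {w: True, q: True, x: False}
  {q: True, w: False, x: False}
  {x: True, w: True, q: False}


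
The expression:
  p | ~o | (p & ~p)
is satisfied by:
  {p: True, o: False}
  {o: False, p: False}
  {o: True, p: True}


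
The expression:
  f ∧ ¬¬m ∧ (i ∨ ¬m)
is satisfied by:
  {i: True, m: True, f: True}


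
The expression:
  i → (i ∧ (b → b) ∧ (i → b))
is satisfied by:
  {b: True, i: False}
  {i: False, b: False}
  {i: True, b: True}


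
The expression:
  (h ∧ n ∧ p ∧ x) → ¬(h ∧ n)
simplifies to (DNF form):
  ¬h ∨ ¬n ∨ ¬p ∨ ¬x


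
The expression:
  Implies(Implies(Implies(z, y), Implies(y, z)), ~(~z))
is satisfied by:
  {y: True, z: True}
  {y: True, z: False}
  {z: True, y: False}


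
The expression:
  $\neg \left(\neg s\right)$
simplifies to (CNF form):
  $s$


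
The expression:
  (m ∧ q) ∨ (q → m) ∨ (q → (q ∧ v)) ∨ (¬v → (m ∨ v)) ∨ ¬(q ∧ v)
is always true.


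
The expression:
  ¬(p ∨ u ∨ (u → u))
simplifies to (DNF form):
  False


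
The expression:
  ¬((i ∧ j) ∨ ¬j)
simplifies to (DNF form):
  j ∧ ¬i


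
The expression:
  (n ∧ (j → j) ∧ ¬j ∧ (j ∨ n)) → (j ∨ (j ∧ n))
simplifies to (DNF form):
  j ∨ ¬n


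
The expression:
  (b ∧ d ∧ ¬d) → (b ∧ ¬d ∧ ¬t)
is always true.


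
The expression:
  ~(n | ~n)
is never true.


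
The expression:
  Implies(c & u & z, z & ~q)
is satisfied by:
  {u: False, c: False, z: False, q: False}
  {q: True, u: False, c: False, z: False}
  {z: True, u: False, c: False, q: False}
  {q: True, z: True, u: False, c: False}
  {c: True, q: False, u: False, z: False}
  {q: True, c: True, u: False, z: False}
  {z: True, c: True, q: False, u: False}
  {q: True, z: True, c: True, u: False}
  {u: True, z: False, c: False, q: False}
  {q: True, u: True, z: False, c: False}
  {z: True, u: True, q: False, c: False}
  {q: True, z: True, u: True, c: False}
  {c: True, u: True, z: False, q: False}
  {q: True, c: True, u: True, z: False}
  {z: True, c: True, u: True, q: False}


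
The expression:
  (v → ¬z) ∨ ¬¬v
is always true.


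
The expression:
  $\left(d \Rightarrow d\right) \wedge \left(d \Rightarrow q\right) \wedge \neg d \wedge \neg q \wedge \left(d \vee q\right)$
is never true.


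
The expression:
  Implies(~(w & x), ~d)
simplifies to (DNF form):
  ~d | (w & x)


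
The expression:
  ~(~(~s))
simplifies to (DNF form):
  ~s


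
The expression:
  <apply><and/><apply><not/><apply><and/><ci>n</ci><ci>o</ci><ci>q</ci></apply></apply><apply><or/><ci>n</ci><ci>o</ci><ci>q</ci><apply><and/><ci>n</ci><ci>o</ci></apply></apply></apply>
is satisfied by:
  {n: True, o: False, q: False}
  {q: True, o: False, n: False}
  {q: True, o: False, n: True}
  {o: True, q: False, n: False}
  {n: True, o: True, q: False}
  {q: True, o: True, n: False}


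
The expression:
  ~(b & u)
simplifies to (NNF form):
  ~b | ~u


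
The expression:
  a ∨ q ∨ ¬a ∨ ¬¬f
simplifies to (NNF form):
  True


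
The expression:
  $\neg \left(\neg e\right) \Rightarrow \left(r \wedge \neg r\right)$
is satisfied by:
  {e: False}


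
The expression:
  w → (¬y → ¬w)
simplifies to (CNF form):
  y ∨ ¬w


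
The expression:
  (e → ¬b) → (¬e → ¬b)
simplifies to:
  e ∨ ¬b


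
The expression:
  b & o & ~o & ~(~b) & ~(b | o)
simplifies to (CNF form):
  False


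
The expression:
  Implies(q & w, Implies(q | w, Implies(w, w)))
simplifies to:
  True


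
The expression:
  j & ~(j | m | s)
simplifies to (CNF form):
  False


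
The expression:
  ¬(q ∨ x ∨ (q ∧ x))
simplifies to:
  ¬q ∧ ¬x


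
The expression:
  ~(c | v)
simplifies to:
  ~c & ~v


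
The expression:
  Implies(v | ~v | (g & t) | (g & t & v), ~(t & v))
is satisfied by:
  {v: False, t: False}
  {t: True, v: False}
  {v: True, t: False}


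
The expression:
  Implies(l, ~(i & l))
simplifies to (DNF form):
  ~i | ~l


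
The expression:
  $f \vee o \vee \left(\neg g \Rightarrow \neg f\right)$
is always true.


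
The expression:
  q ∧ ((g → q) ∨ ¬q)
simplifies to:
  q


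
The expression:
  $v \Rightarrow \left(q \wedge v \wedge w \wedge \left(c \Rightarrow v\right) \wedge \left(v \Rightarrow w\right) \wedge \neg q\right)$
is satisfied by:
  {v: False}


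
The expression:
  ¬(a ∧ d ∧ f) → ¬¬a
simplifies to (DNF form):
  a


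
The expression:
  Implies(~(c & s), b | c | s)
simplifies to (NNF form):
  b | c | s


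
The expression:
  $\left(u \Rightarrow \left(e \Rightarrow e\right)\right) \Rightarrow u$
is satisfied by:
  {u: True}


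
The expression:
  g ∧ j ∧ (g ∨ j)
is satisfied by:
  {j: True, g: True}


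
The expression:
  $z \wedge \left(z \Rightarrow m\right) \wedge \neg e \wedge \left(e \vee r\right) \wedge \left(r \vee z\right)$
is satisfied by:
  {r: True, m: True, z: True, e: False}


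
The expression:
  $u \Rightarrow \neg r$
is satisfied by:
  {u: False, r: False}
  {r: True, u: False}
  {u: True, r: False}


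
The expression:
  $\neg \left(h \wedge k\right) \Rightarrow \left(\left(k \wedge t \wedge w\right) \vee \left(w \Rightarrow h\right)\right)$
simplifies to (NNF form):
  $h \vee \left(k \wedge t\right) \vee \neg w$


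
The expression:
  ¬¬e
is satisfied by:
  {e: True}


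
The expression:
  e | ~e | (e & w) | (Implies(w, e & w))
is always true.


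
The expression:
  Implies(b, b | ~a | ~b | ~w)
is always true.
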